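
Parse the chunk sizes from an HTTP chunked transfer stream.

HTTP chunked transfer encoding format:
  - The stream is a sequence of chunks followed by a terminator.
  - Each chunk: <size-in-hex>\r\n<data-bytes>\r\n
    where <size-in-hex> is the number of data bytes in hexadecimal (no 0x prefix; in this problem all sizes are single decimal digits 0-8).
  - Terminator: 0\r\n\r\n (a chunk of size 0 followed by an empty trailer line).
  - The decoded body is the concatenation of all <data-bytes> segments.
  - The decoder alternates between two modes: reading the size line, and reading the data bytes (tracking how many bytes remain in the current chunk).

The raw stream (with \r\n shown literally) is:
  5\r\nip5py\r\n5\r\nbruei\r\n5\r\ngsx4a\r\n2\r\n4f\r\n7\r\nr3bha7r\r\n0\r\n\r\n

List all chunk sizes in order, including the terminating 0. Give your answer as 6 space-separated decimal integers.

Answer: 5 5 5 2 7 0

Derivation:
Chunk 1: stream[0..1]='5' size=0x5=5, data at stream[3..8]='ip5py' -> body[0..5], body so far='ip5py'
Chunk 2: stream[10..11]='5' size=0x5=5, data at stream[13..18]='bruei' -> body[5..10], body so far='ip5pybruei'
Chunk 3: stream[20..21]='5' size=0x5=5, data at stream[23..28]='gsx4a' -> body[10..15], body so far='ip5pybrueigsx4a'
Chunk 4: stream[30..31]='2' size=0x2=2, data at stream[33..35]='4f' -> body[15..17], body so far='ip5pybrueigsx4a4f'
Chunk 5: stream[37..38]='7' size=0x7=7, data at stream[40..47]='r3bha7r' -> body[17..24], body so far='ip5pybrueigsx4a4fr3bha7r'
Chunk 6: stream[49..50]='0' size=0 (terminator). Final body='ip5pybrueigsx4a4fr3bha7r' (24 bytes)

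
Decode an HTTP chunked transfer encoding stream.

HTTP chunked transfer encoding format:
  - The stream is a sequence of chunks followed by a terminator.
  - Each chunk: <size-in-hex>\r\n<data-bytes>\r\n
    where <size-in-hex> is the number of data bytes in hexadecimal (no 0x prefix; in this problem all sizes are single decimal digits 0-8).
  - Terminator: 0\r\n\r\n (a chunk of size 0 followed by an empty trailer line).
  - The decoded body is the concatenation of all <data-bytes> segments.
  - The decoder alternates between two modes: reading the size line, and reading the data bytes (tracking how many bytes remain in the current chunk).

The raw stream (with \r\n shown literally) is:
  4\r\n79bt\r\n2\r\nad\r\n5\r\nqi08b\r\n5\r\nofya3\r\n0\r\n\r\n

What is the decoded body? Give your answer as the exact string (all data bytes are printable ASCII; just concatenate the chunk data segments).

Chunk 1: stream[0..1]='4' size=0x4=4, data at stream[3..7]='79bt' -> body[0..4], body so far='79bt'
Chunk 2: stream[9..10]='2' size=0x2=2, data at stream[12..14]='ad' -> body[4..6], body so far='79btad'
Chunk 3: stream[16..17]='5' size=0x5=5, data at stream[19..24]='qi08b' -> body[6..11], body so far='79btadqi08b'
Chunk 4: stream[26..27]='5' size=0x5=5, data at stream[29..34]='ofya3' -> body[11..16], body so far='79btadqi08bofya3'
Chunk 5: stream[36..37]='0' size=0 (terminator). Final body='79btadqi08bofya3' (16 bytes)

Answer: 79btadqi08bofya3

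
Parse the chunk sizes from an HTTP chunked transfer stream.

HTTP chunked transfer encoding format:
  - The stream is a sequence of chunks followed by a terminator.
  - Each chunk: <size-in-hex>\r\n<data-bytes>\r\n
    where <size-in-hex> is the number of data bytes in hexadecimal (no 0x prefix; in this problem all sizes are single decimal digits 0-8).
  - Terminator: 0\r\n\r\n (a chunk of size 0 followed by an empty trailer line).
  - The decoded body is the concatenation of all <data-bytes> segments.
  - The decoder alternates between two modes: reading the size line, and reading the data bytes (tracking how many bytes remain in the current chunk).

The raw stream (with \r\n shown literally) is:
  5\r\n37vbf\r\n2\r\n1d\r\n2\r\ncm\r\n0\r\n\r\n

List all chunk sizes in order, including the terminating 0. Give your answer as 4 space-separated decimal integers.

Answer: 5 2 2 0

Derivation:
Chunk 1: stream[0..1]='5' size=0x5=5, data at stream[3..8]='37vbf' -> body[0..5], body so far='37vbf'
Chunk 2: stream[10..11]='2' size=0x2=2, data at stream[13..15]='1d' -> body[5..7], body so far='37vbf1d'
Chunk 3: stream[17..18]='2' size=0x2=2, data at stream[20..22]='cm' -> body[7..9], body so far='37vbf1dcm'
Chunk 4: stream[24..25]='0' size=0 (terminator). Final body='37vbf1dcm' (9 bytes)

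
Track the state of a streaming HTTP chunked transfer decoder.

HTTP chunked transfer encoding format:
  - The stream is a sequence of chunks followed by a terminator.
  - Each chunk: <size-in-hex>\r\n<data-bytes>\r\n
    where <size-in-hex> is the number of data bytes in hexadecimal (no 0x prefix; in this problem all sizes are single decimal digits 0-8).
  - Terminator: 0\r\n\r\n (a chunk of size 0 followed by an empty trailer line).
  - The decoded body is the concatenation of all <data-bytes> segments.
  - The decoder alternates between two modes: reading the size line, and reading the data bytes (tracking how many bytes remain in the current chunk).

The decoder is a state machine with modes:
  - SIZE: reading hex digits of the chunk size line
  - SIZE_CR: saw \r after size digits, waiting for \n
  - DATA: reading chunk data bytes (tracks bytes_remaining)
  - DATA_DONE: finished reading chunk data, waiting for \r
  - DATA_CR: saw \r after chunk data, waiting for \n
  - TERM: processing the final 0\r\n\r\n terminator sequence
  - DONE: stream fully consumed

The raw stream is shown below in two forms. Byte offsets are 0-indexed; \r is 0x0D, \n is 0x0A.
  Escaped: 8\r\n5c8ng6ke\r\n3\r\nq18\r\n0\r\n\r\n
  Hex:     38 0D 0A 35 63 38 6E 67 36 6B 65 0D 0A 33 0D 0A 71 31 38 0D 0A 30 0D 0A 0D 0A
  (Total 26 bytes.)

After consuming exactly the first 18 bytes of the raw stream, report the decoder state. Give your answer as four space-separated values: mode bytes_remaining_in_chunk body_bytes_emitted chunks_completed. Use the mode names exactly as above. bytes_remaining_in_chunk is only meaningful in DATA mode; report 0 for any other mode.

Answer: DATA 1 10 1

Derivation:
Byte 0 = '8': mode=SIZE remaining=0 emitted=0 chunks_done=0
Byte 1 = 0x0D: mode=SIZE_CR remaining=0 emitted=0 chunks_done=0
Byte 2 = 0x0A: mode=DATA remaining=8 emitted=0 chunks_done=0
Byte 3 = '5': mode=DATA remaining=7 emitted=1 chunks_done=0
Byte 4 = 'c': mode=DATA remaining=6 emitted=2 chunks_done=0
Byte 5 = '8': mode=DATA remaining=5 emitted=3 chunks_done=0
Byte 6 = 'n': mode=DATA remaining=4 emitted=4 chunks_done=0
Byte 7 = 'g': mode=DATA remaining=3 emitted=5 chunks_done=0
Byte 8 = '6': mode=DATA remaining=2 emitted=6 chunks_done=0
Byte 9 = 'k': mode=DATA remaining=1 emitted=7 chunks_done=0
Byte 10 = 'e': mode=DATA_DONE remaining=0 emitted=8 chunks_done=0
Byte 11 = 0x0D: mode=DATA_CR remaining=0 emitted=8 chunks_done=0
Byte 12 = 0x0A: mode=SIZE remaining=0 emitted=8 chunks_done=1
Byte 13 = '3': mode=SIZE remaining=0 emitted=8 chunks_done=1
Byte 14 = 0x0D: mode=SIZE_CR remaining=0 emitted=8 chunks_done=1
Byte 15 = 0x0A: mode=DATA remaining=3 emitted=8 chunks_done=1
Byte 16 = 'q': mode=DATA remaining=2 emitted=9 chunks_done=1
Byte 17 = '1': mode=DATA remaining=1 emitted=10 chunks_done=1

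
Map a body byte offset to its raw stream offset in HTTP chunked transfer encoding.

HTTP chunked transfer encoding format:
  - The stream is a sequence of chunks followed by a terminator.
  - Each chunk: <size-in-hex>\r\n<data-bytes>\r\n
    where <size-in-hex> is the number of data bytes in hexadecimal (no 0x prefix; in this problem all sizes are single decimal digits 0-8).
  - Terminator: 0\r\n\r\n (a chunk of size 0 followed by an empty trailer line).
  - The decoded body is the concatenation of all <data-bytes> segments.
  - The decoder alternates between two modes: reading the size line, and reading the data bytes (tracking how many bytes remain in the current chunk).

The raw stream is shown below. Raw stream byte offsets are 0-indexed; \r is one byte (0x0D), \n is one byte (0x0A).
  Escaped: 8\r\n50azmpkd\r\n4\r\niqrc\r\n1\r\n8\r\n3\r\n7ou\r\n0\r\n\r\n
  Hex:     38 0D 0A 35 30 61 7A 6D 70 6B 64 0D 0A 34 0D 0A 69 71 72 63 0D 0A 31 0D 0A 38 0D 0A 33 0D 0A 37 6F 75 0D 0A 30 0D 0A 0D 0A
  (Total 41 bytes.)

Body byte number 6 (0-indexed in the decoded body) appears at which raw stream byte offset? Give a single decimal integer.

Answer: 9

Derivation:
Chunk 1: stream[0..1]='8' size=0x8=8, data at stream[3..11]='50azmpkd' -> body[0..8], body so far='50azmpkd'
Chunk 2: stream[13..14]='4' size=0x4=4, data at stream[16..20]='iqrc' -> body[8..12], body so far='50azmpkdiqrc'
Chunk 3: stream[22..23]='1' size=0x1=1, data at stream[25..26]='8' -> body[12..13], body so far='50azmpkdiqrc8'
Chunk 4: stream[28..29]='3' size=0x3=3, data at stream[31..34]='7ou' -> body[13..16], body so far='50azmpkdiqrc87ou'
Chunk 5: stream[36..37]='0' size=0 (terminator). Final body='50azmpkdiqrc87ou' (16 bytes)
Body byte 6 at stream offset 9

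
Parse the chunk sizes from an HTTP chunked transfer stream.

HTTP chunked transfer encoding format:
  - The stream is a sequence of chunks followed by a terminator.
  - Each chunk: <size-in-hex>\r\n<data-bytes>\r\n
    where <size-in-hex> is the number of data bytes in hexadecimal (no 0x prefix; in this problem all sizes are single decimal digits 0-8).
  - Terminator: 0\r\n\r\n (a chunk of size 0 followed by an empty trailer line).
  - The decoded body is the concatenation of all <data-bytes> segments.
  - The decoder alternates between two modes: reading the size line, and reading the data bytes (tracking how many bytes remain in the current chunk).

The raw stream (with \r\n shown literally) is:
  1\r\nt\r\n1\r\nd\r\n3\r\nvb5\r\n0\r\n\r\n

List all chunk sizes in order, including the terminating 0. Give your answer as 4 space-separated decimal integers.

Answer: 1 1 3 0

Derivation:
Chunk 1: stream[0..1]='1' size=0x1=1, data at stream[3..4]='t' -> body[0..1], body so far='t'
Chunk 2: stream[6..7]='1' size=0x1=1, data at stream[9..10]='d' -> body[1..2], body so far='td'
Chunk 3: stream[12..13]='3' size=0x3=3, data at stream[15..18]='vb5' -> body[2..5], body so far='tdvb5'
Chunk 4: stream[20..21]='0' size=0 (terminator). Final body='tdvb5' (5 bytes)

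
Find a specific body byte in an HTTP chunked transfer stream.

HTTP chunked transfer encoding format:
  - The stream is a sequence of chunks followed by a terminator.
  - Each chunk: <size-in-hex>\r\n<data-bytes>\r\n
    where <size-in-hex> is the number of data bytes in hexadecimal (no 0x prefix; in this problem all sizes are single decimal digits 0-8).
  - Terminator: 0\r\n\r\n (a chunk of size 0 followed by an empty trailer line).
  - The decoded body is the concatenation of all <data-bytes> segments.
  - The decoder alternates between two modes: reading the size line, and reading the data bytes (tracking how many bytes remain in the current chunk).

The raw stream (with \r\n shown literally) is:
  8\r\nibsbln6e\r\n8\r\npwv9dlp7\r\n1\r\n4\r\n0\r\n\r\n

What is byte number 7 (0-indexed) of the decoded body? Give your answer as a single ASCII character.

Answer: e

Derivation:
Chunk 1: stream[0..1]='8' size=0x8=8, data at stream[3..11]='ibsbln6e' -> body[0..8], body so far='ibsbln6e'
Chunk 2: stream[13..14]='8' size=0x8=8, data at stream[16..24]='pwv9dlp7' -> body[8..16], body so far='ibsbln6epwv9dlp7'
Chunk 3: stream[26..27]='1' size=0x1=1, data at stream[29..30]='4' -> body[16..17], body so far='ibsbln6epwv9dlp74'
Chunk 4: stream[32..33]='0' size=0 (terminator). Final body='ibsbln6epwv9dlp74' (17 bytes)
Body byte 7 = 'e'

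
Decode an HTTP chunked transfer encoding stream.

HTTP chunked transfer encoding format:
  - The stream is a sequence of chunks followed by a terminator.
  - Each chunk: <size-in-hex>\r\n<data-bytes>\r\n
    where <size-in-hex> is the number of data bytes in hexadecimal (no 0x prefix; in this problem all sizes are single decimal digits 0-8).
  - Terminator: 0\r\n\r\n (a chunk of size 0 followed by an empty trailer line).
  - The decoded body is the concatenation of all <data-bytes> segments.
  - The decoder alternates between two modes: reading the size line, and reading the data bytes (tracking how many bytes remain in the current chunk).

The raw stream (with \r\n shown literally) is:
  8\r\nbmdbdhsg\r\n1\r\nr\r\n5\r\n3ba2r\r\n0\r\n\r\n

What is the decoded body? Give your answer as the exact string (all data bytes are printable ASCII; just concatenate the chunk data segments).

Chunk 1: stream[0..1]='8' size=0x8=8, data at stream[3..11]='bmdbdhsg' -> body[0..8], body so far='bmdbdhsg'
Chunk 2: stream[13..14]='1' size=0x1=1, data at stream[16..17]='r' -> body[8..9], body so far='bmdbdhsgr'
Chunk 3: stream[19..20]='5' size=0x5=5, data at stream[22..27]='3ba2r' -> body[9..14], body so far='bmdbdhsgr3ba2r'
Chunk 4: stream[29..30]='0' size=0 (terminator). Final body='bmdbdhsgr3ba2r' (14 bytes)

Answer: bmdbdhsgr3ba2r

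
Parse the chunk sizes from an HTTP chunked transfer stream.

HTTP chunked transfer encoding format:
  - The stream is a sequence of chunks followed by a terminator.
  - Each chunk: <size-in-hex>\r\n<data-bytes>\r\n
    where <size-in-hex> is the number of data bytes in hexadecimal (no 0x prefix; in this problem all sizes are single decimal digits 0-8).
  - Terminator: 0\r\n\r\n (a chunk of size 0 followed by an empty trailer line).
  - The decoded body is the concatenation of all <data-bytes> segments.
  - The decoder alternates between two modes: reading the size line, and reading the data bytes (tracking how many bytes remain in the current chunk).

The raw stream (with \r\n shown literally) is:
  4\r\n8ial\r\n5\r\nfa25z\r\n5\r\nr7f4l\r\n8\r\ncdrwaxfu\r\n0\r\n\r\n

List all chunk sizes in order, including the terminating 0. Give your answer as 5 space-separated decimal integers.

Answer: 4 5 5 8 0

Derivation:
Chunk 1: stream[0..1]='4' size=0x4=4, data at stream[3..7]='8ial' -> body[0..4], body so far='8ial'
Chunk 2: stream[9..10]='5' size=0x5=5, data at stream[12..17]='fa25z' -> body[4..9], body so far='8ialfa25z'
Chunk 3: stream[19..20]='5' size=0x5=5, data at stream[22..27]='r7f4l' -> body[9..14], body so far='8ialfa25zr7f4l'
Chunk 4: stream[29..30]='8' size=0x8=8, data at stream[32..40]='cdrwaxfu' -> body[14..22], body so far='8ialfa25zr7f4lcdrwaxfu'
Chunk 5: stream[42..43]='0' size=0 (terminator). Final body='8ialfa25zr7f4lcdrwaxfu' (22 bytes)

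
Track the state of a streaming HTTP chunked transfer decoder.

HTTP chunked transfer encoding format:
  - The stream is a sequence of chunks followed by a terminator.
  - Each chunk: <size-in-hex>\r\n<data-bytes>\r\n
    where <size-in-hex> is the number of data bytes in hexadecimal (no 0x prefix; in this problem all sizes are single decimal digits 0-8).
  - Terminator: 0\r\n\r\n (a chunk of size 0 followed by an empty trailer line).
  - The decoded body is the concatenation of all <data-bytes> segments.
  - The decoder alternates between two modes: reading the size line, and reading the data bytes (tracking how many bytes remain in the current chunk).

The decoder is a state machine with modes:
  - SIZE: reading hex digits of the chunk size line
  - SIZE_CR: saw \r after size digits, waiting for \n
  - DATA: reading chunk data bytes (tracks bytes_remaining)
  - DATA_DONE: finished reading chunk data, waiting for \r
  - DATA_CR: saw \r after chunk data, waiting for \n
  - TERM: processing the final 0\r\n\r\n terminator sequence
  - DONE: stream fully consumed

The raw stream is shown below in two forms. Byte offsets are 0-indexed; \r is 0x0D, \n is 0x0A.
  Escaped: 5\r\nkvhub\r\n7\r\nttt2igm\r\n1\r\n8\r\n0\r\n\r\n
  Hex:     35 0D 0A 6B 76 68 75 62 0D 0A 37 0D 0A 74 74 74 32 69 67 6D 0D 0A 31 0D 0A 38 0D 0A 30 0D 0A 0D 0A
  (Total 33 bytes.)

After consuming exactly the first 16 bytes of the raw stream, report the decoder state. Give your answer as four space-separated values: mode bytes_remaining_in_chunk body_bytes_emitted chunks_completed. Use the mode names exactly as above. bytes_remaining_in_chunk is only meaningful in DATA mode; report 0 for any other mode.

Answer: DATA 4 8 1

Derivation:
Byte 0 = '5': mode=SIZE remaining=0 emitted=0 chunks_done=0
Byte 1 = 0x0D: mode=SIZE_CR remaining=0 emitted=0 chunks_done=0
Byte 2 = 0x0A: mode=DATA remaining=5 emitted=0 chunks_done=0
Byte 3 = 'k': mode=DATA remaining=4 emitted=1 chunks_done=0
Byte 4 = 'v': mode=DATA remaining=3 emitted=2 chunks_done=0
Byte 5 = 'h': mode=DATA remaining=2 emitted=3 chunks_done=0
Byte 6 = 'u': mode=DATA remaining=1 emitted=4 chunks_done=0
Byte 7 = 'b': mode=DATA_DONE remaining=0 emitted=5 chunks_done=0
Byte 8 = 0x0D: mode=DATA_CR remaining=0 emitted=5 chunks_done=0
Byte 9 = 0x0A: mode=SIZE remaining=0 emitted=5 chunks_done=1
Byte 10 = '7': mode=SIZE remaining=0 emitted=5 chunks_done=1
Byte 11 = 0x0D: mode=SIZE_CR remaining=0 emitted=5 chunks_done=1
Byte 12 = 0x0A: mode=DATA remaining=7 emitted=5 chunks_done=1
Byte 13 = 't': mode=DATA remaining=6 emitted=6 chunks_done=1
Byte 14 = 't': mode=DATA remaining=5 emitted=7 chunks_done=1
Byte 15 = 't': mode=DATA remaining=4 emitted=8 chunks_done=1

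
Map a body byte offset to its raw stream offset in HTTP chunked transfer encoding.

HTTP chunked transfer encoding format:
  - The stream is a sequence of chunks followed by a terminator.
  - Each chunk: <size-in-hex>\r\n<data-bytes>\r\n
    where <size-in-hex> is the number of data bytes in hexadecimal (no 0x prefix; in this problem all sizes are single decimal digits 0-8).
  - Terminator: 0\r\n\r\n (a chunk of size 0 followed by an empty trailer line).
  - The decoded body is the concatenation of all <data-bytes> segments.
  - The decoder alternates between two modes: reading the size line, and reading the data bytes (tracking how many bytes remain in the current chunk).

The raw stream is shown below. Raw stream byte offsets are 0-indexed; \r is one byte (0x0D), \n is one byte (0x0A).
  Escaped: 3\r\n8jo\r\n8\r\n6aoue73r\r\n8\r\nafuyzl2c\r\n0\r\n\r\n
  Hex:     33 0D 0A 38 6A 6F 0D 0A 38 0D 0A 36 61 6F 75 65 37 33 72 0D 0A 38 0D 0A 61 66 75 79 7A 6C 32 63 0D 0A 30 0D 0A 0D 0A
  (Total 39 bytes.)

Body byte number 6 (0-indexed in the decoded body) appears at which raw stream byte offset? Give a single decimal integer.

Chunk 1: stream[0..1]='3' size=0x3=3, data at stream[3..6]='8jo' -> body[0..3], body so far='8jo'
Chunk 2: stream[8..9]='8' size=0x8=8, data at stream[11..19]='6aoue73r' -> body[3..11], body so far='8jo6aoue73r'
Chunk 3: stream[21..22]='8' size=0x8=8, data at stream[24..32]='afuyzl2c' -> body[11..19], body so far='8jo6aoue73rafuyzl2c'
Chunk 4: stream[34..35]='0' size=0 (terminator). Final body='8jo6aoue73rafuyzl2c' (19 bytes)
Body byte 6 at stream offset 14

Answer: 14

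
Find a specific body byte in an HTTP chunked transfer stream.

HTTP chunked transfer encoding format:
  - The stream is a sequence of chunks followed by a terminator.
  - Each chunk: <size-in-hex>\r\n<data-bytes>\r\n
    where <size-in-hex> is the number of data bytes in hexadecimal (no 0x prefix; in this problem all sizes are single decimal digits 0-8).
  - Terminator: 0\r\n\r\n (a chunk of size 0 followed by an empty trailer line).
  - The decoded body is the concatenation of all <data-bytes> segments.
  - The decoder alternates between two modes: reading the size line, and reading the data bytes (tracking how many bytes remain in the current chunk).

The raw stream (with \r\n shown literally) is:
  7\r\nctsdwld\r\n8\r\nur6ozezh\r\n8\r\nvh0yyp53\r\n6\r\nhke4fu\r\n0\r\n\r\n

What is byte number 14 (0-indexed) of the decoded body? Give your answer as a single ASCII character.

Answer: h

Derivation:
Chunk 1: stream[0..1]='7' size=0x7=7, data at stream[3..10]='ctsdwld' -> body[0..7], body so far='ctsdwld'
Chunk 2: stream[12..13]='8' size=0x8=8, data at stream[15..23]='ur6ozezh' -> body[7..15], body so far='ctsdwldur6ozezh'
Chunk 3: stream[25..26]='8' size=0x8=8, data at stream[28..36]='vh0yyp53' -> body[15..23], body so far='ctsdwldur6ozezhvh0yyp53'
Chunk 4: stream[38..39]='6' size=0x6=6, data at stream[41..47]='hke4fu' -> body[23..29], body so far='ctsdwldur6ozezhvh0yyp53hke4fu'
Chunk 5: stream[49..50]='0' size=0 (terminator). Final body='ctsdwldur6ozezhvh0yyp53hke4fu' (29 bytes)
Body byte 14 = 'h'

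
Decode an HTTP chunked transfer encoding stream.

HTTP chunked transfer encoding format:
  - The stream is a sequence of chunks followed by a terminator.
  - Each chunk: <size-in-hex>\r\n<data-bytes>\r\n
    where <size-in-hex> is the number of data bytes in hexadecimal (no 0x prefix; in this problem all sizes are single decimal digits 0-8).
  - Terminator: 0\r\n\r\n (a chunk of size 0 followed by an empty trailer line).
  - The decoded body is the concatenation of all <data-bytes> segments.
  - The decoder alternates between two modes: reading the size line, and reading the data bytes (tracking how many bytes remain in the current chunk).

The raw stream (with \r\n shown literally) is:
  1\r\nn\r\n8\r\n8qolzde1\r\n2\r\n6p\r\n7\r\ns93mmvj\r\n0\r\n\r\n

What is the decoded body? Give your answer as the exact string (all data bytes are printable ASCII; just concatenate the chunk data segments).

Answer: n8qolzde16ps93mmvj

Derivation:
Chunk 1: stream[0..1]='1' size=0x1=1, data at stream[3..4]='n' -> body[0..1], body so far='n'
Chunk 2: stream[6..7]='8' size=0x8=8, data at stream[9..17]='8qolzde1' -> body[1..9], body so far='n8qolzde1'
Chunk 3: stream[19..20]='2' size=0x2=2, data at stream[22..24]='6p' -> body[9..11], body so far='n8qolzde16p'
Chunk 4: stream[26..27]='7' size=0x7=7, data at stream[29..36]='s93mmvj' -> body[11..18], body so far='n8qolzde16ps93mmvj'
Chunk 5: stream[38..39]='0' size=0 (terminator). Final body='n8qolzde16ps93mmvj' (18 bytes)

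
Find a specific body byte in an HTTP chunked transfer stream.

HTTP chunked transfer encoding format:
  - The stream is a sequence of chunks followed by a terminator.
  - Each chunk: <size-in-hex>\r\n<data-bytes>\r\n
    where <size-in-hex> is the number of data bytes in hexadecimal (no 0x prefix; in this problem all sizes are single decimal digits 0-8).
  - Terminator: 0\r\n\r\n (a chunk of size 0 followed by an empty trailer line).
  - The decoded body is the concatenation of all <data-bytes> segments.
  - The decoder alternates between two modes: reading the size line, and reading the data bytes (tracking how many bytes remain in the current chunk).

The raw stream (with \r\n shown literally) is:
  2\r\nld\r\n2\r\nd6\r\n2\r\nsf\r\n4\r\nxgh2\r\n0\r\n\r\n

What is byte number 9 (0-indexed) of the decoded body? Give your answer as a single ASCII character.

Chunk 1: stream[0..1]='2' size=0x2=2, data at stream[3..5]='ld' -> body[0..2], body so far='ld'
Chunk 2: stream[7..8]='2' size=0x2=2, data at stream[10..12]='d6' -> body[2..4], body so far='ldd6'
Chunk 3: stream[14..15]='2' size=0x2=2, data at stream[17..19]='sf' -> body[4..6], body so far='ldd6sf'
Chunk 4: stream[21..22]='4' size=0x4=4, data at stream[24..28]='xgh2' -> body[6..10], body so far='ldd6sfxgh2'
Chunk 5: stream[30..31]='0' size=0 (terminator). Final body='ldd6sfxgh2' (10 bytes)
Body byte 9 = '2'

Answer: 2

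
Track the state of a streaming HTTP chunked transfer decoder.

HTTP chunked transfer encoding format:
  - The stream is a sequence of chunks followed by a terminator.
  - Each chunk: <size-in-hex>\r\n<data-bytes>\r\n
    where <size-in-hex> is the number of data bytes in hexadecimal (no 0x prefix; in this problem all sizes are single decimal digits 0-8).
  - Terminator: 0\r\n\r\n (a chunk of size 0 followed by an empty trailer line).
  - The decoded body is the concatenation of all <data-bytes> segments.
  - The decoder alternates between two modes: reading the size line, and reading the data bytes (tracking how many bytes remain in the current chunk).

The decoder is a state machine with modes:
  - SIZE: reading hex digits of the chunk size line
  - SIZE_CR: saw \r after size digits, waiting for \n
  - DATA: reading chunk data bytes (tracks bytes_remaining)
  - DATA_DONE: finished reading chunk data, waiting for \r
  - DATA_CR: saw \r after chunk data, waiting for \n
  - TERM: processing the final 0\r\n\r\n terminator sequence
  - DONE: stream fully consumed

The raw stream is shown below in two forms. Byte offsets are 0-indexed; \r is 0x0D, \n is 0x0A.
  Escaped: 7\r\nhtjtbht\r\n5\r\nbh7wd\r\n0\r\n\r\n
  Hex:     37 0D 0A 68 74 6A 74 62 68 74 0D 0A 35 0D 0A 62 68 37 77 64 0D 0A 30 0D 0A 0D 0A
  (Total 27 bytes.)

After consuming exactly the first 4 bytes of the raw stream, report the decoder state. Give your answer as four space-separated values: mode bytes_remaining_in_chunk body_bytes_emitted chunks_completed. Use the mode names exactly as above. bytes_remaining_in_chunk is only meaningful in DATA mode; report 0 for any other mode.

Answer: DATA 6 1 0

Derivation:
Byte 0 = '7': mode=SIZE remaining=0 emitted=0 chunks_done=0
Byte 1 = 0x0D: mode=SIZE_CR remaining=0 emitted=0 chunks_done=0
Byte 2 = 0x0A: mode=DATA remaining=7 emitted=0 chunks_done=0
Byte 3 = 'h': mode=DATA remaining=6 emitted=1 chunks_done=0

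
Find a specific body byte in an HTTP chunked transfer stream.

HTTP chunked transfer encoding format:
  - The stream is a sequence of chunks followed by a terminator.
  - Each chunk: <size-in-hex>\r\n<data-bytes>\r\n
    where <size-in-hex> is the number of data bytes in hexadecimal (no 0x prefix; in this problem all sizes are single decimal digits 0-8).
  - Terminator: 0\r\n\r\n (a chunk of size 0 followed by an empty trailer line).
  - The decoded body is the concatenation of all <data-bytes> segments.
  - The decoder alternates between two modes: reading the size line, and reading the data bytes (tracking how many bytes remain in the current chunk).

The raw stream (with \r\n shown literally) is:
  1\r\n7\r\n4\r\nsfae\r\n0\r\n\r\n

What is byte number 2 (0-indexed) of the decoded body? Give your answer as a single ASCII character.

Answer: f

Derivation:
Chunk 1: stream[0..1]='1' size=0x1=1, data at stream[3..4]='7' -> body[0..1], body so far='7'
Chunk 2: stream[6..7]='4' size=0x4=4, data at stream[9..13]='sfae' -> body[1..5], body so far='7sfae'
Chunk 3: stream[15..16]='0' size=0 (terminator). Final body='7sfae' (5 bytes)
Body byte 2 = 'f'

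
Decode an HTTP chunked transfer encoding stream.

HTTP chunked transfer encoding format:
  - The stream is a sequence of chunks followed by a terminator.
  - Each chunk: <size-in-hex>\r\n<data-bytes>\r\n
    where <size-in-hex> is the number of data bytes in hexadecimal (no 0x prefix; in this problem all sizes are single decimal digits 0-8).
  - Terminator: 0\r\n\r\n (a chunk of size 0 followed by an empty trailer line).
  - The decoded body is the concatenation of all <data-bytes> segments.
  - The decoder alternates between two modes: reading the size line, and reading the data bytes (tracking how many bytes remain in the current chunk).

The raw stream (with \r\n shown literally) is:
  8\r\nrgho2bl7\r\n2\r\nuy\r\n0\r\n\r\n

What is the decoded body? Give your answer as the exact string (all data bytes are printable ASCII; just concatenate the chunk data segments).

Answer: rgho2bl7uy

Derivation:
Chunk 1: stream[0..1]='8' size=0x8=8, data at stream[3..11]='rgho2bl7' -> body[0..8], body so far='rgho2bl7'
Chunk 2: stream[13..14]='2' size=0x2=2, data at stream[16..18]='uy' -> body[8..10], body so far='rgho2bl7uy'
Chunk 3: stream[20..21]='0' size=0 (terminator). Final body='rgho2bl7uy' (10 bytes)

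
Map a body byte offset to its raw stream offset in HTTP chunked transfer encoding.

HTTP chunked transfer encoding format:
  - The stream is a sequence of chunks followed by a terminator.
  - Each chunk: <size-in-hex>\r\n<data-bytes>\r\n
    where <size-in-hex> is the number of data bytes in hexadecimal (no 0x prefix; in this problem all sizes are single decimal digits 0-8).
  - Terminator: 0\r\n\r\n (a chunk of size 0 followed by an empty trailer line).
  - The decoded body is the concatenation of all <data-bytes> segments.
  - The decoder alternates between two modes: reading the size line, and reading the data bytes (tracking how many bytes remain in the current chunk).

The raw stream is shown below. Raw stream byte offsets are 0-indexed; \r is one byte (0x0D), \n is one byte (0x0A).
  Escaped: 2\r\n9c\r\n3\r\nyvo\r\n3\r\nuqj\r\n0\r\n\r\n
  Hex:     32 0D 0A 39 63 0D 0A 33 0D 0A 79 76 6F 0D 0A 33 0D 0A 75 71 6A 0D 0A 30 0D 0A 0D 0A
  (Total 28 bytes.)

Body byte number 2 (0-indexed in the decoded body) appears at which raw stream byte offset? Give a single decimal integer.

Chunk 1: stream[0..1]='2' size=0x2=2, data at stream[3..5]='9c' -> body[0..2], body so far='9c'
Chunk 2: stream[7..8]='3' size=0x3=3, data at stream[10..13]='yvo' -> body[2..5], body so far='9cyvo'
Chunk 3: stream[15..16]='3' size=0x3=3, data at stream[18..21]='uqj' -> body[5..8], body so far='9cyvouqj'
Chunk 4: stream[23..24]='0' size=0 (terminator). Final body='9cyvouqj' (8 bytes)
Body byte 2 at stream offset 10

Answer: 10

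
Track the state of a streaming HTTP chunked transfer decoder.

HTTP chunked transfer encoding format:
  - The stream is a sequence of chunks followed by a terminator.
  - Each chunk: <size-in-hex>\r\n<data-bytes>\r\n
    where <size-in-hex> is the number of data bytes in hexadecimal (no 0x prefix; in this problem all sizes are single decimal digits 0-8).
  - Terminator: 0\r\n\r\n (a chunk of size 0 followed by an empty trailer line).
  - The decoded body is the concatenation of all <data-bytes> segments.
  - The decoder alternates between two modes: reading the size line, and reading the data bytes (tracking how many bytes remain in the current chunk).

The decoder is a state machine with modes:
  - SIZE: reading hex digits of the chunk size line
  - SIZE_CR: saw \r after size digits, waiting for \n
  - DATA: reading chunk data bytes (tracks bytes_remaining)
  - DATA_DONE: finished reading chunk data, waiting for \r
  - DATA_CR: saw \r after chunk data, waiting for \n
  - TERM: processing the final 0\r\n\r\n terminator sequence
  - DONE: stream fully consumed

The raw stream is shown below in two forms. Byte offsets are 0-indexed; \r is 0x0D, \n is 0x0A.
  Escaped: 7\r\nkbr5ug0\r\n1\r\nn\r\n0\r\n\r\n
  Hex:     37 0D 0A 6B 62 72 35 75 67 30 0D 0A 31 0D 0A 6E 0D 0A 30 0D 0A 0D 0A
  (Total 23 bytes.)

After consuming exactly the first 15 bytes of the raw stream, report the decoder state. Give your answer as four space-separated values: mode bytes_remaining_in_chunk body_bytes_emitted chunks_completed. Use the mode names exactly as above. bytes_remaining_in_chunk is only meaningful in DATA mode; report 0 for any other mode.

Byte 0 = '7': mode=SIZE remaining=0 emitted=0 chunks_done=0
Byte 1 = 0x0D: mode=SIZE_CR remaining=0 emitted=0 chunks_done=0
Byte 2 = 0x0A: mode=DATA remaining=7 emitted=0 chunks_done=0
Byte 3 = 'k': mode=DATA remaining=6 emitted=1 chunks_done=0
Byte 4 = 'b': mode=DATA remaining=5 emitted=2 chunks_done=0
Byte 5 = 'r': mode=DATA remaining=4 emitted=3 chunks_done=0
Byte 6 = '5': mode=DATA remaining=3 emitted=4 chunks_done=0
Byte 7 = 'u': mode=DATA remaining=2 emitted=5 chunks_done=0
Byte 8 = 'g': mode=DATA remaining=1 emitted=6 chunks_done=0
Byte 9 = '0': mode=DATA_DONE remaining=0 emitted=7 chunks_done=0
Byte 10 = 0x0D: mode=DATA_CR remaining=0 emitted=7 chunks_done=0
Byte 11 = 0x0A: mode=SIZE remaining=0 emitted=7 chunks_done=1
Byte 12 = '1': mode=SIZE remaining=0 emitted=7 chunks_done=1
Byte 13 = 0x0D: mode=SIZE_CR remaining=0 emitted=7 chunks_done=1
Byte 14 = 0x0A: mode=DATA remaining=1 emitted=7 chunks_done=1

Answer: DATA 1 7 1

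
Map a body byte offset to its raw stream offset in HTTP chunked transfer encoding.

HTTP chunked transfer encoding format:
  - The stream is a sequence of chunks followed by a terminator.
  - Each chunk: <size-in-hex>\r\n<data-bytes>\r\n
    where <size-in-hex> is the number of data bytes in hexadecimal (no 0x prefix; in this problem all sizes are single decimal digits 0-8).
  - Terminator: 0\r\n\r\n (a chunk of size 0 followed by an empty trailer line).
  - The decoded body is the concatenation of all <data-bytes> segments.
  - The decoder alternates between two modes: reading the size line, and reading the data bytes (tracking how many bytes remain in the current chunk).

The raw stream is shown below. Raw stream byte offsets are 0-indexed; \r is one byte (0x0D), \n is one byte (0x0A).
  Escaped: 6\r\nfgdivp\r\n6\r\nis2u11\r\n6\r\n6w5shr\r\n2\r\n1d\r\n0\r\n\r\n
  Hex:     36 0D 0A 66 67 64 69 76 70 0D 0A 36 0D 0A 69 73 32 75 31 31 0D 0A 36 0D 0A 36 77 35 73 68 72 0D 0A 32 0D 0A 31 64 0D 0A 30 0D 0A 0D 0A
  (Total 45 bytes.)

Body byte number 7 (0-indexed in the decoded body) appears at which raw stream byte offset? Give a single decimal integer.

Answer: 15

Derivation:
Chunk 1: stream[0..1]='6' size=0x6=6, data at stream[3..9]='fgdivp' -> body[0..6], body so far='fgdivp'
Chunk 2: stream[11..12]='6' size=0x6=6, data at stream[14..20]='is2u11' -> body[6..12], body so far='fgdivpis2u11'
Chunk 3: stream[22..23]='6' size=0x6=6, data at stream[25..31]='6w5shr' -> body[12..18], body so far='fgdivpis2u116w5shr'
Chunk 4: stream[33..34]='2' size=0x2=2, data at stream[36..38]='1d' -> body[18..20], body so far='fgdivpis2u116w5shr1d'
Chunk 5: stream[40..41]='0' size=0 (terminator). Final body='fgdivpis2u116w5shr1d' (20 bytes)
Body byte 7 at stream offset 15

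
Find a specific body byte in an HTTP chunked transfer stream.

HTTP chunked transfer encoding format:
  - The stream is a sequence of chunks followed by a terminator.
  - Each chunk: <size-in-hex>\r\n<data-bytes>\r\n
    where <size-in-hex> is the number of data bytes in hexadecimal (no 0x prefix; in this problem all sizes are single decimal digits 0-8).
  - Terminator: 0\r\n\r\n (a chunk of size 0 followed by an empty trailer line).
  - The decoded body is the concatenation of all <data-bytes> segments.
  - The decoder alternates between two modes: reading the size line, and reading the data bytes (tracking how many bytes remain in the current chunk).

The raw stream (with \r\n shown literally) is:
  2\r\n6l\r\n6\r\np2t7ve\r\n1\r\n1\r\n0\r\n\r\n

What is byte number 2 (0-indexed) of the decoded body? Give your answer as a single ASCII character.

Answer: p

Derivation:
Chunk 1: stream[0..1]='2' size=0x2=2, data at stream[3..5]='6l' -> body[0..2], body so far='6l'
Chunk 2: stream[7..8]='6' size=0x6=6, data at stream[10..16]='p2t7ve' -> body[2..8], body so far='6lp2t7ve'
Chunk 3: stream[18..19]='1' size=0x1=1, data at stream[21..22]='1' -> body[8..9], body so far='6lp2t7ve1'
Chunk 4: stream[24..25]='0' size=0 (terminator). Final body='6lp2t7ve1' (9 bytes)
Body byte 2 = 'p'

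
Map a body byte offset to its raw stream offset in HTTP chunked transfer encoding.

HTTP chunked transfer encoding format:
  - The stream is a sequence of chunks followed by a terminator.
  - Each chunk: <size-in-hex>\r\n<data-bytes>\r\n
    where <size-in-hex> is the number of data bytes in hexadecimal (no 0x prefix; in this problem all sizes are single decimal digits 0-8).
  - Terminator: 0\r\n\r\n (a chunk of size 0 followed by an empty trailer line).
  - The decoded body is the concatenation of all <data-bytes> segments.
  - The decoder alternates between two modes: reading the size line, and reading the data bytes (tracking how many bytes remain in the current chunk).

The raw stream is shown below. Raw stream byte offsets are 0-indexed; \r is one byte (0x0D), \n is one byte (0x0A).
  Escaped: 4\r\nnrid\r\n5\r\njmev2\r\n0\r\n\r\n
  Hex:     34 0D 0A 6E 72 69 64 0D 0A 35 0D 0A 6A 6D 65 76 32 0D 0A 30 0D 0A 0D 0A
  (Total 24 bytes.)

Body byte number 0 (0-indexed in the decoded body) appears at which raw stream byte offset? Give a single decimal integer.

Chunk 1: stream[0..1]='4' size=0x4=4, data at stream[3..7]='nrid' -> body[0..4], body so far='nrid'
Chunk 2: stream[9..10]='5' size=0x5=5, data at stream[12..17]='jmev2' -> body[4..9], body so far='nridjmev2'
Chunk 3: stream[19..20]='0' size=0 (terminator). Final body='nridjmev2' (9 bytes)
Body byte 0 at stream offset 3

Answer: 3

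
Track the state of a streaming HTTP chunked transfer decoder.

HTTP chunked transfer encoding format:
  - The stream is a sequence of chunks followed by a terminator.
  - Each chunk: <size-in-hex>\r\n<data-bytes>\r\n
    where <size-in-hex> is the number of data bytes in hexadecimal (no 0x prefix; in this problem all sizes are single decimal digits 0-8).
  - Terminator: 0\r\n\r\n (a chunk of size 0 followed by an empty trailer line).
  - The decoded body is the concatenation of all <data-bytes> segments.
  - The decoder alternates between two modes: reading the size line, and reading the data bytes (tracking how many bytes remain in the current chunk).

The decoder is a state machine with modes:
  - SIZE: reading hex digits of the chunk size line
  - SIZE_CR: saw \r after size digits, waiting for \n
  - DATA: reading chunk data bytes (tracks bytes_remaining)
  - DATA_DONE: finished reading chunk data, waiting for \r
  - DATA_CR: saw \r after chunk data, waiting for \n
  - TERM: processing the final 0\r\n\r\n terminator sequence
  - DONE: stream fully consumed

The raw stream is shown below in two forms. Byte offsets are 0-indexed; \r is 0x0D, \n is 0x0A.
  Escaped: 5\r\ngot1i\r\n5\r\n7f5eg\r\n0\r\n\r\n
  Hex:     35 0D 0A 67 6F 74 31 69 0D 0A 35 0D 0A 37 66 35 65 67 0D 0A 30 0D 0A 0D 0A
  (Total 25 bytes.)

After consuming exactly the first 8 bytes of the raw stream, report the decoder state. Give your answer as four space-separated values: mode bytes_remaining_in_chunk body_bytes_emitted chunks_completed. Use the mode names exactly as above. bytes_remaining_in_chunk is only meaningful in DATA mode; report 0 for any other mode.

Answer: DATA_DONE 0 5 0

Derivation:
Byte 0 = '5': mode=SIZE remaining=0 emitted=0 chunks_done=0
Byte 1 = 0x0D: mode=SIZE_CR remaining=0 emitted=0 chunks_done=0
Byte 2 = 0x0A: mode=DATA remaining=5 emitted=0 chunks_done=0
Byte 3 = 'g': mode=DATA remaining=4 emitted=1 chunks_done=0
Byte 4 = 'o': mode=DATA remaining=3 emitted=2 chunks_done=0
Byte 5 = 't': mode=DATA remaining=2 emitted=3 chunks_done=0
Byte 6 = '1': mode=DATA remaining=1 emitted=4 chunks_done=0
Byte 7 = 'i': mode=DATA_DONE remaining=0 emitted=5 chunks_done=0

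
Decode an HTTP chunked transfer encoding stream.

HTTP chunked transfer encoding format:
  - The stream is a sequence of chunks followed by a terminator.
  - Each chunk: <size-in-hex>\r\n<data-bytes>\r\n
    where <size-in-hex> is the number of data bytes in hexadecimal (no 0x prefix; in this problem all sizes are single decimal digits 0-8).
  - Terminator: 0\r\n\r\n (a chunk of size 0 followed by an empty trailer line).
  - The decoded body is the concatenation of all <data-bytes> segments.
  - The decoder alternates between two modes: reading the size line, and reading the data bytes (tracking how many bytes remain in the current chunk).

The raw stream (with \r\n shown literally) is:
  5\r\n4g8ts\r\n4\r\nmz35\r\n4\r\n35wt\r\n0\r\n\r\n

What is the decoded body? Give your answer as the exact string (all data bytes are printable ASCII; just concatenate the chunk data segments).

Answer: 4g8tsmz3535wt

Derivation:
Chunk 1: stream[0..1]='5' size=0x5=5, data at stream[3..8]='4g8ts' -> body[0..5], body so far='4g8ts'
Chunk 2: stream[10..11]='4' size=0x4=4, data at stream[13..17]='mz35' -> body[5..9], body so far='4g8tsmz35'
Chunk 3: stream[19..20]='4' size=0x4=4, data at stream[22..26]='35wt' -> body[9..13], body so far='4g8tsmz3535wt'
Chunk 4: stream[28..29]='0' size=0 (terminator). Final body='4g8tsmz3535wt' (13 bytes)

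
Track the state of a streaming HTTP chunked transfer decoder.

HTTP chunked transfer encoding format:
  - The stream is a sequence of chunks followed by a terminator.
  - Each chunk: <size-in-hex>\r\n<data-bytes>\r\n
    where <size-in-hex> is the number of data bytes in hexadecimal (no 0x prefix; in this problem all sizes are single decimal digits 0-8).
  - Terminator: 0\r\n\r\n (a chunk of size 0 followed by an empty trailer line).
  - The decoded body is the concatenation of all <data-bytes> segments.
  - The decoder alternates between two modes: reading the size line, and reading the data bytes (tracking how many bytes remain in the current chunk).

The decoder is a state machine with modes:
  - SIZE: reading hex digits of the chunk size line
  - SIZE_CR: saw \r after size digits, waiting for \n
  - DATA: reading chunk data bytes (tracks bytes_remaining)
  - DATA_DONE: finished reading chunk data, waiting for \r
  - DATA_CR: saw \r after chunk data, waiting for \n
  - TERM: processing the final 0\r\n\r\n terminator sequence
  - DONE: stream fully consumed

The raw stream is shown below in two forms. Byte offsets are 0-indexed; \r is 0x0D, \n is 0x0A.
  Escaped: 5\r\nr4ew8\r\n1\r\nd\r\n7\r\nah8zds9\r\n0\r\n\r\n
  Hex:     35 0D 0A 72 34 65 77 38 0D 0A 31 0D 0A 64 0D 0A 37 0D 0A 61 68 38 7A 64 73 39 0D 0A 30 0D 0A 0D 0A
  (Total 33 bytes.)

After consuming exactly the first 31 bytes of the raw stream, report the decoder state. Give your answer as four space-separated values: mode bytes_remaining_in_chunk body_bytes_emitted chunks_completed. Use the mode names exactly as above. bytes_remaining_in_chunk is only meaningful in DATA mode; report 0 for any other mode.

Answer: TERM 0 13 3

Derivation:
Byte 0 = '5': mode=SIZE remaining=0 emitted=0 chunks_done=0
Byte 1 = 0x0D: mode=SIZE_CR remaining=0 emitted=0 chunks_done=0
Byte 2 = 0x0A: mode=DATA remaining=5 emitted=0 chunks_done=0
Byte 3 = 'r': mode=DATA remaining=4 emitted=1 chunks_done=0
Byte 4 = '4': mode=DATA remaining=3 emitted=2 chunks_done=0
Byte 5 = 'e': mode=DATA remaining=2 emitted=3 chunks_done=0
Byte 6 = 'w': mode=DATA remaining=1 emitted=4 chunks_done=0
Byte 7 = '8': mode=DATA_DONE remaining=0 emitted=5 chunks_done=0
Byte 8 = 0x0D: mode=DATA_CR remaining=0 emitted=5 chunks_done=0
Byte 9 = 0x0A: mode=SIZE remaining=0 emitted=5 chunks_done=1
Byte 10 = '1': mode=SIZE remaining=0 emitted=5 chunks_done=1
Byte 11 = 0x0D: mode=SIZE_CR remaining=0 emitted=5 chunks_done=1
Byte 12 = 0x0A: mode=DATA remaining=1 emitted=5 chunks_done=1
Byte 13 = 'd': mode=DATA_DONE remaining=0 emitted=6 chunks_done=1
Byte 14 = 0x0D: mode=DATA_CR remaining=0 emitted=6 chunks_done=1
Byte 15 = 0x0A: mode=SIZE remaining=0 emitted=6 chunks_done=2
Byte 16 = '7': mode=SIZE remaining=0 emitted=6 chunks_done=2
Byte 17 = 0x0D: mode=SIZE_CR remaining=0 emitted=6 chunks_done=2
Byte 18 = 0x0A: mode=DATA remaining=7 emitted=6 chunks_done=2
Byte 19 = 'a': mode=DATA remaining=6 emitted=7 chunks_done=2
Byte 20 = 'h': mode=DATA remaining=5 emitted=8 chunks_done=2
Byte 21 = '8': mode=DATA remaining=4 emitted=9 chunks_done=2
Byte 22 = 'z': mode=DATA remaining=3 emitted=10 chunks_done=2
Byte 23 = 'd': mode=DATA remaining=2 emitted=11 chunks_done=2
Byte 24 = 's': mode=DATA remaining=1 emitted=12 chunks_done=2
Byte 25 = '9': mode=DATA_DONE remaining=0 emitted=13 chunks_done=2
Byte 26 = 0x0D: mode=DATA_CR remaining=0 emitted=13 chunks_done=2
Byte 27 = 0x0A: mode=SIZE remaining=0 emitted=13 chunks_done=3
Byte 28 = '0': mode=SIZE remaining=0 emitted=13 chunks_done=3
Byte 29 = 0x0D: mode=SIZE_CR remaining=0 emitted=13 chunks_done=3
Byte 30 = 0x0A: mode=TERM remaining=0 emitted=13 chunks_done=3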